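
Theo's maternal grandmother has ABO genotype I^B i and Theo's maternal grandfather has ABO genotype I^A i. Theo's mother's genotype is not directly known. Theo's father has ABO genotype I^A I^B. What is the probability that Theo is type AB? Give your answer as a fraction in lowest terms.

Theo's mother's ABO genotype from I^B i × I^A i: 1/4 I^A I^B, 1/4 I^A i, 1/4 I^B i, 1/4 i i.
Crossing each possibility with the father I^A I^B and summing P(type AB): 1/4·1/2 + 1/4·1/4 + 1/4·1/4 + 1/4·0 = 1/4.

1/4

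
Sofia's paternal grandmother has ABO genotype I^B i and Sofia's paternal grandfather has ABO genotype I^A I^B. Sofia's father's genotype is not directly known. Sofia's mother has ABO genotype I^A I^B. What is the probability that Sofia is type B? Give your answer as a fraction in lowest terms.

Sofia's father's ABO genotype from I^B i × I^A I^B: 1/4 I^A I^B, 1/4 I^A i, 1/4 I^B I^B, 1/4 I^B i.
Crossing each possibility with the mother I^A I^B and summing P(type B): 1/4·1/4 + 1/4·1/4 + 1/4·1/2 + 1/4·1/2 = 3/8.

3/8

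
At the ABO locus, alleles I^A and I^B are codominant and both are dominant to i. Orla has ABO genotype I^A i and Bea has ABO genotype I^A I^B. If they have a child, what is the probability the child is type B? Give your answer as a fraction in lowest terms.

ABO cross I^A i × I^A I^B → offspring phenotypes: 1/2 A, 1/4 B, 1/4 AB.
So P(type B) = 1/4.

1/4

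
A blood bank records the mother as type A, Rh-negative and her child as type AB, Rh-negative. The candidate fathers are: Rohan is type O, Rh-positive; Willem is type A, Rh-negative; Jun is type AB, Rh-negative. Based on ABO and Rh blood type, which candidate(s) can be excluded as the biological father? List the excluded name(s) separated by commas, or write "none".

Rohan, Willem

A candidate is excluded only if no genotype consistent with his phenotype could produce a type AB, Rh-negative child with a type A, Rh-negative mother.
Rohan (type O, Rh+): no genotype consistent with that phenotype can produce a type-AB Rh- child with a type-A mother.
Willem (type A, Rh-): no genotype consistent with that phenotype can produce a type-AB Rh- child with a type-A mother.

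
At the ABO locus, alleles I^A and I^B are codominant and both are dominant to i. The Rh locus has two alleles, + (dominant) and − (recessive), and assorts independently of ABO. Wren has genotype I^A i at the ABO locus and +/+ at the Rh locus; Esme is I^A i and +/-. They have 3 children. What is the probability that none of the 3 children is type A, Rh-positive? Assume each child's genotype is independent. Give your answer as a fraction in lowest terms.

1/64

ABO cross I^A i × I^A i → 1/4 O, 3/4 A.
Rh cross +/+ × +/- → 1 Rh+; so P(type A, Rh-positive) = 3/4 × 1 = 3/4 per child.
P(not type A, Rh-positive) = 1/4 for one child; (1/4)^3 = 1/64.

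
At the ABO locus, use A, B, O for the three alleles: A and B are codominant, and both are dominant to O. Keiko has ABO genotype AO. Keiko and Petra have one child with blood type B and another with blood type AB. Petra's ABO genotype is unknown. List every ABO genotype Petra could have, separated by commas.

For each candidate genotype of Petra, check whether crossing it with AO can produce every observed child phenotype.
  AA → possible child types {A} ✗
  AB → possible child types {A, B, AB} ✓
  AO → possible child types {O, A} ✗
  BB → possible child types {B, AB} ✓
  BO → possible child types {O, A, B, AB} ✓
  OO → possible child types {O, A} ✗

AB, BB, BO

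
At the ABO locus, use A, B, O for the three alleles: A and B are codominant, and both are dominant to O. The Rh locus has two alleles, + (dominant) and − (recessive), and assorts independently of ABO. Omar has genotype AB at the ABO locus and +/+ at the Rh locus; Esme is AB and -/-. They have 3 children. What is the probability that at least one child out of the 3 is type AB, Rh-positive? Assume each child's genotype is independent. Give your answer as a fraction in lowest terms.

ABO cross AB × AB → 1/4 A, 1/4 B, 1/2 AB.
Rh cross +/+ × -/- → 1 Rh+; so P(type AB, Rh-positive) = 1/2 × 1 = 1/2 per child.
P(none) = (1/2)^3 = 1/8; P(at least one) = 1 − 1/8 = 7/8.

7/8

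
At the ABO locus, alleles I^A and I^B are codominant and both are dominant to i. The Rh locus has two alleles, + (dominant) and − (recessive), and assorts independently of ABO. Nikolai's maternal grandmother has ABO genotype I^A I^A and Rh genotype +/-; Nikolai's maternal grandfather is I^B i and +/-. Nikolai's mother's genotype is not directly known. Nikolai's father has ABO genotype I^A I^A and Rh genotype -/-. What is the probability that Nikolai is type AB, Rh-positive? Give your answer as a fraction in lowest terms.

Nikolai's mother's ABO genotype from I^A I^A × I^B i: 1/2 I^A I^B, 1/2 I^A i.
Crossing each possibility with the father I^A I^A and summing P(type AB): 1/2·1/2 + 1/2·0 = 1/4.
Similarly for Rh via the mother's Rh distribution: P(Rh+) = 1/2.
Independent loci: 1/4 × 1/2 = 1/8.

1/8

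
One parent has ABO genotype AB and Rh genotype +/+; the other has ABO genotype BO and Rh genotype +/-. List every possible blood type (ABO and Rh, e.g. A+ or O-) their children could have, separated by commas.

Gametes from AB × BO give offspring ABO genotypes AB, AO, BB, BO, i.e. phenotypes A, B, AB.
Rh cross +/+ × +/- → phenotypes Rh+.
Combining independently: A+, B+, AB+.

A+, B+, AB+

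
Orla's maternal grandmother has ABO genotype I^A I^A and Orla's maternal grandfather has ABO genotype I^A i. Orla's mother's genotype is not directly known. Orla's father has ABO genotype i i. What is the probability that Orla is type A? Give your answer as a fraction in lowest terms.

Orla's mother's ABO genotype from I^A I^A × I^A i: 1/2 I^A I^A, 1/2 I^A i.
Crossing each possibility with the father i i and summing P(type A): 1/2·1 + 1/2·1/2 = 3/4.

3/4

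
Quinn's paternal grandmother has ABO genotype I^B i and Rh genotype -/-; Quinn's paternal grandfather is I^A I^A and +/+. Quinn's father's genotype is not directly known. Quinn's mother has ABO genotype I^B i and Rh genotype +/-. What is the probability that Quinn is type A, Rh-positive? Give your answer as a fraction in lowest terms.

3/16

Quinn's father's ABO genotype from I^B i × I^A I^A: 1/2 I^A I^B, 1/2 I^A i.
Crossing each possibility with the mother I^B i and summing P(type A): 1/2·1/4 + 1/2·1/4 = 1/4.
Similarly for Rh via the father's Rh distribution: P(Rh+) = 3/4.
Independent loci: 1/4 × 3/4 = 3/16.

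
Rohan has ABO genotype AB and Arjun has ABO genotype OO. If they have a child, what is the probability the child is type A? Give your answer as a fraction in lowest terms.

ABO cross AB × OO → offspring phenotypes: 1/2 A, 1/2 B.
So P(type A) = 1/2.

1/2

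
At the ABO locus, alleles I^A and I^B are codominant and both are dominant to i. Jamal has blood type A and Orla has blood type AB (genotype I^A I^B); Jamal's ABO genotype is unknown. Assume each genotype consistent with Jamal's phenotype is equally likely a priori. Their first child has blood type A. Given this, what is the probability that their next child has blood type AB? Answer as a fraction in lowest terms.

Possible genotypes: Jamal ∈ {I^A I^A, I^A i}; Orla ∈ {I^A I^B}.
Weight each parental genotype pair by prior × P(type-A child):
  I^A I^A × I^A I^B: posterior weight 1/2; P(next child type AB) = 1/2.
  I^A i × I^A I^B: posterior weight 1/2; P(next child type AB) = 1/4.
Weighted sum = 3/8.

3/8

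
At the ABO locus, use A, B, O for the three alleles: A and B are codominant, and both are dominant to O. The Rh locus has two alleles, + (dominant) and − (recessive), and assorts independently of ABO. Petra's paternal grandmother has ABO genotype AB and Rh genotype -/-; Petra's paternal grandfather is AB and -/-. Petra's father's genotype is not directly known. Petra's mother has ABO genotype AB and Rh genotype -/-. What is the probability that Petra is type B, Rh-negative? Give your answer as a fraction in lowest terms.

1/4

Petra's father's ABO genotype from AB × AB: 1/4 AA, 1/2 AB, 1/4 BB.
Crossing each possibility with the mother AB and summing P(type B): 1/4·0 + 1/2·1/4 + 1/4·1/2 = 1/4.
Similarly for Rh via the father's Rh distribution: P(Rh-) = 1.
Independent loci: 1/4 × 1 = 1/4.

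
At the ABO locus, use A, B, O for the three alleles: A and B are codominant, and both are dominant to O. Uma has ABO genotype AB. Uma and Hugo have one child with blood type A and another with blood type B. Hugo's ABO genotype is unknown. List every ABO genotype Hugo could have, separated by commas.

AB, AO, BO, OO

For each candidate genotype of Hugo, check whether crossing it with AB can produce every observed child phenotype.
  AA → possible child types {A, AB} ✗
  AB → possible child types {A, B, AB} ✓
  AO → possible child types {A, B, AB} ✓
  BB → possible child types {B, AB} ✗
  BO → possible child types {A, B, AB} ✓
  OO → possible child types {A, B} ✓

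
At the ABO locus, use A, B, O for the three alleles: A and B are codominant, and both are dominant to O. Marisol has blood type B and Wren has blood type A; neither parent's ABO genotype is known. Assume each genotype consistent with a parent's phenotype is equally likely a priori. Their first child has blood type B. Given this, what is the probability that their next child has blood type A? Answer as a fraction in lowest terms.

Possible genotypes: Marisol ∈ {BB, BO}; Wren ∈ {AA, AO}.
Weight each parental genotype pair by prior × P(type-B child):
  BB × AO: posterior weight 2/3; P(next child type A) = 0.
  BO × AO: posterior weight 1/3; P(next child type A) = 1/4.
Weighted sum = 1/12.

1/12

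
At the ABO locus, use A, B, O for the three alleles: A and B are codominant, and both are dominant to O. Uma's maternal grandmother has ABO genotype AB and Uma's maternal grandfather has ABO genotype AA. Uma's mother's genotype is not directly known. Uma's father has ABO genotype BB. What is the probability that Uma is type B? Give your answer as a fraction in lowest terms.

1/4

Uma's mother's ABO genotype from AB × AA: 1/2 AA, 1/2 AB.
Crossing each possibility with the father BB and summing P(type B): 1/2·0 + 1/2·1/2 = 1/4.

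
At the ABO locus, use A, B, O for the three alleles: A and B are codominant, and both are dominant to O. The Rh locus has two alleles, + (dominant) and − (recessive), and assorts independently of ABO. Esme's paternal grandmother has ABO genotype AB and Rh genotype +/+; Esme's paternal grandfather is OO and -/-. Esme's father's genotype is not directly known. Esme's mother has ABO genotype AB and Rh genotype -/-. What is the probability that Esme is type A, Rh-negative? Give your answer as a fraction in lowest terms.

Esme's father's ABO genotype from AB × OO: 1/2 AO, 1/2 BO.
Crossing each possibility with the mother AB and summing P(type A): 1/2·1/2 + 1/2·1/4 = 3/8.
Similarly for Rh via the father's Rh distribution: P(Rh-) = 1/2.
Independent loci: 3/8 × 1/2 = 3/16.

3/16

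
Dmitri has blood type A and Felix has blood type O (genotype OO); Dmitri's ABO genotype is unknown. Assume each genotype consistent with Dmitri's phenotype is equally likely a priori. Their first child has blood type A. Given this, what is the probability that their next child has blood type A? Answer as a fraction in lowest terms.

Possible genotypes: Dmitri ∈ {AA, AO}; Felix ∈ {OO}.
Weight each parental genotype pair by prior × P(type-A child):
  AA × OO: posterior weight 2/3; P(next child type A) = 1.
  AO × OO: posterior weight 1/3; P(next child type A) = 1/2.
Weighted sum = 5/6.

5/6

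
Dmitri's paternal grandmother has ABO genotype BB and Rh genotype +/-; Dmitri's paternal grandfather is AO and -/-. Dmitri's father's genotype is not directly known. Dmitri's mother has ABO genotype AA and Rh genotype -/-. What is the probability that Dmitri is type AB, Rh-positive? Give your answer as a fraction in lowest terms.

1/8

Dmitri's father's ABO genotype from BB × AO: 1/2 AB, 1/2 BO.
Crossing each possibility with the mother AA and summing P(type AB): 1/2·1/2 + 1/2·1/2 = 1/2.
Similarly for Rh via the father's Rh distribution: P(Rh+) = 1/4.
Independent loci: 1/2 × 1/4 = 1/8.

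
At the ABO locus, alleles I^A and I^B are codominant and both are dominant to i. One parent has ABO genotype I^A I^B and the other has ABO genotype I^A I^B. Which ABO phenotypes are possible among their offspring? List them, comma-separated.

A, B, AB

Gametes from I^A I^B × I^A I^B give offspring ABO genotypes I^A I^A, I^A I^B, I^B I^B, i.e. phenotypes A, B, AB.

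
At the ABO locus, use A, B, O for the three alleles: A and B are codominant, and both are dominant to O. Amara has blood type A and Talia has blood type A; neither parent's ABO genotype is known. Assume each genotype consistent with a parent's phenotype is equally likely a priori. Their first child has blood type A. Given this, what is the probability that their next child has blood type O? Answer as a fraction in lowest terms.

Possible genotypes: Amara ∈ {AA, AO}; Talia ∈ {AA, AO}.
Weight each parental genotype pair by prior × P(type-A child):
  AA × AA: posterior weight 4/15; P(next child type O) = 0.
  AA × AO: posterior weight 4/15; P(next child type O) = 0.
  AO × AA: posterior weight 4/15; P(next child type O) = 0.
  AO × AO: posterior weight 1/5; P(next child type O) = 1/4.
Weighted sum = 1/20.

1/20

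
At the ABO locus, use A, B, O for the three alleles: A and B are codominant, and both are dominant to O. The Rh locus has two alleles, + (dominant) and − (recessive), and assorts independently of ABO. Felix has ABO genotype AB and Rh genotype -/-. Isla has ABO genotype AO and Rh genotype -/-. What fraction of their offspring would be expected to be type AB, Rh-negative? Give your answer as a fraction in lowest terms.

ABO cross AB × AO → offspring phenotypes: 1/2 A, 1/4 B, 1/4 AB.
Rh cross -/- × -/- → 1 Rh-.
Independent loci: P(type AB, Rh-negative) = 1/4 × 1 = 1/4.

1/4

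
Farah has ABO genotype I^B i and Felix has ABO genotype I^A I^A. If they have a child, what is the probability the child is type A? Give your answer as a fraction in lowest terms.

1/2

ABO cross I^B i × I^A I^A → offspring phenotypes: 1/2 A, 1/2 AB.
So P(type A) = 1/2.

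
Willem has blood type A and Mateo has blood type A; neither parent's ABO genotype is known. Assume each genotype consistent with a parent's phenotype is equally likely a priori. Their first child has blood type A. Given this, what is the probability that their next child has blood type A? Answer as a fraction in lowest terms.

Possible genotypes: Willem ∈ {AA, AO}; Mateo ∈ {AA, AO}.
Weight each parental genotype pair by prior × P(type-A child):
  AA × AA: posterior weight 4/15; P(next child type A) = 1.
  AA × AO: posterior weight 4/15; P(next child type A) = 1.
  AO × AA: posterior weight 4/15; P(next child type A) = 1.
  AO × AO: posterior weight 1/5; P(next child type A) = 3/4.
Weighted sum = 19/20.

19/20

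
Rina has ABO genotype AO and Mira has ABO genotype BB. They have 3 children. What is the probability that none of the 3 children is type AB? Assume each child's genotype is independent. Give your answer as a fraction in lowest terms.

ABO cross AO × BB → 1/2 B, 1/2 AB.
So P(type AB) = 1/2 per child.
P(not type AB) = 1/2 for one child; (1/2)^3 = 1/8.

1/8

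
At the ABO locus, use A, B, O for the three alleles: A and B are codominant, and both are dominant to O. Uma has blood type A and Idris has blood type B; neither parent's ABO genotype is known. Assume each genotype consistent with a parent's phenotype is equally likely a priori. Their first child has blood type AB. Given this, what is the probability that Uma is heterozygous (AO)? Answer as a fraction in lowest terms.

Possible genotypes: Uma ∈ {AA, AO}; Idris ∈ {BB, BO}.
Weight each parental genotype pair by prior × P(type-AB child):
  AA × BB: posterior weight 4/9.
  AA × BO: posterior weight 2/9.
  AO × BB: posterior weight 2/9.
  AO × BO: posterior weight 1/9.
Sum the posterior weight over pairs where Uma is AO: 1/3.

1/3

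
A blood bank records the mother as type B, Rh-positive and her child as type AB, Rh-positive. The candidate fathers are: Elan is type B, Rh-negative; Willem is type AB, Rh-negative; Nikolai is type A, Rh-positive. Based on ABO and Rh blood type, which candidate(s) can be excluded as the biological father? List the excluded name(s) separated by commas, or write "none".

Elan

A candidate is excluded only if no genotype consistent with his phenotype could produce a type AB, Rh-positive child with a type B, Rh-positive mother.
Elan (type B, Rh-): no genotype consistent with that phenotype can produce a type-AB Rh+ child with a type-B mother.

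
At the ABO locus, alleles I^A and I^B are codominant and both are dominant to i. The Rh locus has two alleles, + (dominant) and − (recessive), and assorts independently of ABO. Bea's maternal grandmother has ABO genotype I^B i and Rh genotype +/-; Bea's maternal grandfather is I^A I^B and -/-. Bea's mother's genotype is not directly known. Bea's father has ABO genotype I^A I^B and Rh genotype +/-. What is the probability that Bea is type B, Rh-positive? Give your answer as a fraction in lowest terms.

Bea's mother's ABO genotype from I^B i × I^A I^B: 1/4 I^A I^B, 1/4 I^A i, 1/4 I^B I^B, 1/4 I^B i.
Crossing each possibility with the father I^A I^B and summing P(type B): 1/4·1/4 + 1/4·1/4 + 1/4·1/2 + 1/4·1/2 = 3/8.
Similarly for Rh via the mother's Rh distribution: P(Rh+) = 5/8.
Independent loci: 3/8 × 5/8 = 15/64.

15/64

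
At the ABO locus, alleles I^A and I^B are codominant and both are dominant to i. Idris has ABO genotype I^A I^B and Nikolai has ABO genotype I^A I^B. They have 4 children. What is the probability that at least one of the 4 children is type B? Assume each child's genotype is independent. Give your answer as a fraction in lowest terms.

175/256

ABO cross I^A I^B × I^A I^B → 1/4 A, 1/4 B, 1/2 AB.
So P(type B) = 1/4 per child.
P(none) = (3/4)^4 = 81/256; P(at least one) = 1 − 81/256 = 175/256.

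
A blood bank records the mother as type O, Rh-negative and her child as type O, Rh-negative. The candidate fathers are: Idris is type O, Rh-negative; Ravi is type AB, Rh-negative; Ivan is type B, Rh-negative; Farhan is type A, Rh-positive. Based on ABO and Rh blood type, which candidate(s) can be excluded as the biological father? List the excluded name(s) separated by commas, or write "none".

A candidate is excluded only if no genotype consistent with his phenotype could produce a type O, Rh-negative child with a type O, Rh-negative mother.
Ravi (type AB, Rh-): no genotype consistent with that phenotype can produce a type-O Rh- child with a type-O mother.

Ravi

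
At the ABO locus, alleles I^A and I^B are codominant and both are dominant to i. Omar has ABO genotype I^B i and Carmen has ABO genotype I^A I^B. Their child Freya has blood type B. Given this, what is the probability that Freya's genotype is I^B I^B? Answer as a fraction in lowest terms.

Cross I^B i × I^A I^B → 1/4 I^A I^B, 1/4 I^A i, 1/4 I^B I^B, 1/4 I^B i.
Type-B genotypes among offspring: I^B I^B (1/4), I^B i (1/4); total 1/2.
P(I^B I^B | type B) = (1/4) / (1/2) = 1/2.

1/2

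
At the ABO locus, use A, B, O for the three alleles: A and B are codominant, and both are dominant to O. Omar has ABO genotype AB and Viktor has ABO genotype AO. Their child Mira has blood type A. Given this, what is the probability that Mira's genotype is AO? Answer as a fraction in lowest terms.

1/2

Cross AB × AO → 1/4 AA, 1/4 AB, 1/4 AO, 1/4 BO.
Type-A genotypes among offspring: AA (1/4), AO (1/4); total 1/2.
P(AO | type A) = (1/4) / (1/2) = 1/2.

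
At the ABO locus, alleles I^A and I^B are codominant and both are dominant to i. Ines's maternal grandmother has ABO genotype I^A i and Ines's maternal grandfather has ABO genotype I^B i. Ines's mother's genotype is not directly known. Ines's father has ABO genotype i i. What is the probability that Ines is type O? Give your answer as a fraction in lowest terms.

Ines's mother's ABO genotype from I^A i × I^B i: 1/4 I^A I^B, 1/4 I^A i, 1/4 I^B i, 1/4 i i.
Crossing each possibility with the father i i and summing P(type O): 1/4·0 + 1/4·1/2 + 1/4·1/2 + 1/4·1 = 1/2.

1/2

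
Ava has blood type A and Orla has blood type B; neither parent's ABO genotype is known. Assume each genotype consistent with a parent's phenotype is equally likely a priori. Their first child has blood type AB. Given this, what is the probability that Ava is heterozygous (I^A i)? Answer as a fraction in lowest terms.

Possible genotypes: Ava ∈ {I^A I^A, I^A i}; Orla ∈ {I^B I^B, I^B i}.
Weight each parental genotype pair by prior × P(type-AB child):
  I^A I^A × I^B I^B: posterior weight 4/9.
  I^A I^A × I^B i: posterior weight 2/9.
  I^A i × I^B I^B: posterior weight 2/9.
  I^A i × I^B i: posterior weight 1/9.
Sum the posterior weight over pairs where Ava is I^A i: 1/3.

1/3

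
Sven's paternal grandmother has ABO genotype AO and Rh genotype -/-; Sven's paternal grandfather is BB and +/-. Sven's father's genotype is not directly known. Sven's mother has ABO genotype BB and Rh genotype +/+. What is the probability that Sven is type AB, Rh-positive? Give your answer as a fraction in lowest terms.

Sven's father's ABO genotype from AO × BB: 1/2 AB, 1/2 BO.
Crossing each possibility with the mother BB and summing P(type AB): 1/2·1/2 + 1/2·0 = 1/4.
Similarly for Rh via the father's Rh distribution: P(Rh+) = 1.
Independent loci: 1/4 × 1 = 1/4.

1/4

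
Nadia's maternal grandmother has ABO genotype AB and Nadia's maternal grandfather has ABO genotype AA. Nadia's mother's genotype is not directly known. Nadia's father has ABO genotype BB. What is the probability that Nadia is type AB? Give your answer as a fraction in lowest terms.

3/4

Nadia's mother's ABO genotype from AB × AA: 1/2 AA, 1/2 AB.
Crossing each possibility with the father BB and summing P(type AB): 1/2·1 + 1/2·1/2 = 3/4.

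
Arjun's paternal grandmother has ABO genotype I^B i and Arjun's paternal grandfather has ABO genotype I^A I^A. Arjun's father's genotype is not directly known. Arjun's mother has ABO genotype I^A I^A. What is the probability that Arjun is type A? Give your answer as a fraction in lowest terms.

3/4

Arjun's father's ABO genotype from I^B i × I^A I^A: 1/2 I^A I^B, 1/2 I^A i.
Crossing each possibility with the mother I^A I^A and summing P(type A): 1/2·1/2 + 1/2·1 = 3/4.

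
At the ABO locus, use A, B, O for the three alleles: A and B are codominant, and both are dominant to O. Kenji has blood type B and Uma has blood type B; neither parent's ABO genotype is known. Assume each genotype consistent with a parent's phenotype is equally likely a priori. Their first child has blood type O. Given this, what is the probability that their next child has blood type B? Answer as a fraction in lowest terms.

Possible genotypes: Kenji ∈ {BB, BO}; Uma ∈ {BB, BO}.
Weight each parental genotype pair by prior × P(type-O child):
  BO × BO: posterior weight 1; P(next child type B) = 3/4.
Weighted sum = 3/4.

3/4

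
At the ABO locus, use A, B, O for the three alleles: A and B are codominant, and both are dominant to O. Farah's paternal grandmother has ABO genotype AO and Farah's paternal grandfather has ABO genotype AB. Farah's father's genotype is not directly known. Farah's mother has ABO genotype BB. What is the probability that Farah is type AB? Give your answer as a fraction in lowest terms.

1/2

Farah's father's ABO genotype from AO × AB: 1/4 AA, 1/4 AB, 1/4 AO, 1/4 BO.
Crossing each possibility with the mother BB and summing P(type AB): 1/4·1 + 1/4·1/2 + 1/4·1/2 + 1/4·0 = 1/2.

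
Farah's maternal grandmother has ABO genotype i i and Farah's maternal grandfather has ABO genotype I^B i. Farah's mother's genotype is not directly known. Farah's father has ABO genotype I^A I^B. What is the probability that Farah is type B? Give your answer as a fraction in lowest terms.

Farah's mother's ABO genotype from i i × I^B i: 1/2 I^B i, 1/2 i i.
Crossing each possibility with the father I^A I^B and summing P(type B): 1/2·1/2 + 1/2·1/2 = 1/2.

1/2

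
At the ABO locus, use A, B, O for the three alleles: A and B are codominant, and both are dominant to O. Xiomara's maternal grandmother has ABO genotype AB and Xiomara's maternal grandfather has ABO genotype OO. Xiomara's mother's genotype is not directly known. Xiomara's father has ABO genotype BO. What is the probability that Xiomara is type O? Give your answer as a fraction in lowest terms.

Xiomara's mother's ABO genotype from AB × OO: 1/2 AO, 1/2 BO.
Crossing each possibility with the father BO and summing P(type O): 1/2·1/4 + 1/2·1/4 = 1/4.

1/4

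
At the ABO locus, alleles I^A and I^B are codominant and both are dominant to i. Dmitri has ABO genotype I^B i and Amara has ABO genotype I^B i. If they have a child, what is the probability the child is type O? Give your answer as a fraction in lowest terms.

ABO cross I^B i × I^B i → offspring phenotypes: 1/4 O, 3/4 B.
So P(type O) = 1/4.

1/4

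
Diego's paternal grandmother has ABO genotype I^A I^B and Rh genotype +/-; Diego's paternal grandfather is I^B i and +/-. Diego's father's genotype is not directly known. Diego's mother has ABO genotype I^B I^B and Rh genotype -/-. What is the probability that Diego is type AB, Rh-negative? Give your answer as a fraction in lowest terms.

Diego's father's ABO genotype from I^A I^B × I^B i: 1/4 I^A I^B, 1/4 I^A i, 1/4 I^B I^B, 1/4 I^B i.
Crossing each possibility with the mother I^B I^B and summing P(type AB): 1/4·1/2 + 1/4·1/2 + 1/4·0 + 1/4·0 = 1/4.
Similarly for Rh via the father's Rh distribution: P(Rh-) = 1/2.
Independent loci: 1/4 × 1/2 = 1/8.

1/8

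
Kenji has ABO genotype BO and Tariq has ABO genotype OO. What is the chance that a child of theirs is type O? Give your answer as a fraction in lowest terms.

1/2

ABO cross BO × OO → offspring phenotypes: 1/2 O, 1/2 B.
So P(type O) = 1/2.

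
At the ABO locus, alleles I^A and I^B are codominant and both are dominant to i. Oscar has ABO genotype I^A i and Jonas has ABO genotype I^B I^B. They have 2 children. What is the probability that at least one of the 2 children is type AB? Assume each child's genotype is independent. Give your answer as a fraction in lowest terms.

ABO cross I^A i × I^B I^B → 1/2 B, 1/2 AB.
So P(type AB) = 1/2 per child.
P(none) = (1/2)^2 = 1/4; P(at least one) = 1 − 1/4 = 3/4.

3/4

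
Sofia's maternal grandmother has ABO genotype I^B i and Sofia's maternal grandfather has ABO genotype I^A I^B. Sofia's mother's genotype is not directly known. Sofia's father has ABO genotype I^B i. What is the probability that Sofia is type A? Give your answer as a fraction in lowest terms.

1/8

Sofia's mother's ABO genotype from I^B i × I^A I^B: 1/4 I^A I^B, 1/4 I^A i, 1/4 I^B I^B, 1/4 I^B i.
Crossing each possibility with the father I^B i and summing P(type A): 1/4·1/4 + 1/4·1/4 + 1/4·0 + 1/4·0 = 1/8.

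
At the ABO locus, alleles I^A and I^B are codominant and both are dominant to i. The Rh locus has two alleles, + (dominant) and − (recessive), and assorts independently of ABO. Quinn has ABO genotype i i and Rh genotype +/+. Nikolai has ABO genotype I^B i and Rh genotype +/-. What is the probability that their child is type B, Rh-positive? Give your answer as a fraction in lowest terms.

ABO cross i i × I^B i → offspring phenotypes: 1/2 O, 1/2 B.
Rh cross +/+ × +/- → 1 Rh+.
Independent loci: P(type B, Rh-positive) = 1/2 × 1 = 1/2.

1/2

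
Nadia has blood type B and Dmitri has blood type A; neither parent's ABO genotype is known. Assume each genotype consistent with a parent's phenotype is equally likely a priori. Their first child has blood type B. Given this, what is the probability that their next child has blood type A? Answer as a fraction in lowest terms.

Possible genotypes: Nadia ∈ {I^B I^B, I^B i}; Dmitri ∈ {I^A I^A, I^A i}.
Weight each parental genotype pair by prior × P(type-B child):
  I^B I^B × I^A i: posterior weight 2/3; P(next child type A) = 0.
  I^B i × I^A i: posterior weight 1/3; P(next child type A) = 1/4.
Weighted sum = 1/12.

1/12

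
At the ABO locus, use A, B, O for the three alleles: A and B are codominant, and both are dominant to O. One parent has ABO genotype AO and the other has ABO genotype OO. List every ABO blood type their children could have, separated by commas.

Gametes from AO × OO give offspring ABO genotypes AO, OO, i.e. phenotypes O, A.

O, A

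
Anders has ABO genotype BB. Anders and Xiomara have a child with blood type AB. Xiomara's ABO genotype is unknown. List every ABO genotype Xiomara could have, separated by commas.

For each candidate genotype of Xiomara, check whether crossing it with BB can produce every observed child phenotype.
  AA → possible child types {AB} ✓
  AB → possible child types {B, AB} ✓
  AO → possible child types {B, AB} ✓
  BB → possible child types {B} ✗
  BO → possible child types {B} ✗
  OO → possible child types {B} ✗

AA, AB, AO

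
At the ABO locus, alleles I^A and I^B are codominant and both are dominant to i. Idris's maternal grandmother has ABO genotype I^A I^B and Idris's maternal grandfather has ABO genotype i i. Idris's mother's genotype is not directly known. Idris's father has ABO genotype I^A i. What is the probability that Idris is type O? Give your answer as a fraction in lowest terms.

1/4

Idris's mother's ABO genotype from I^A I^B × i i: 1/2 I^A i, 1/2 I^B i.
Crossing each possibility with the father I^A i and summing P(type O): 1/2·1/4 + 1/2·1/4 = 1/4.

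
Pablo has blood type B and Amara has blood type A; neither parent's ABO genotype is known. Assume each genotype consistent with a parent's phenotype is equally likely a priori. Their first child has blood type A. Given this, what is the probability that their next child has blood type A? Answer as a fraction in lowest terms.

Possible genotypes: Pablo ∈ {I^B I^B, I^B i}; Amara ∈ {I^A I^A, I^A i}.
Weight each parental genotype pair by prior × P(type-A child):
  I^B i × I^A I^A: posterior weight 2/3; P(next child type A) = 1/2.
  I^B i × I^A i: posterior weight 1/3; P(next child type A) = 1/4.
Weighted sum = 5/12.

5/12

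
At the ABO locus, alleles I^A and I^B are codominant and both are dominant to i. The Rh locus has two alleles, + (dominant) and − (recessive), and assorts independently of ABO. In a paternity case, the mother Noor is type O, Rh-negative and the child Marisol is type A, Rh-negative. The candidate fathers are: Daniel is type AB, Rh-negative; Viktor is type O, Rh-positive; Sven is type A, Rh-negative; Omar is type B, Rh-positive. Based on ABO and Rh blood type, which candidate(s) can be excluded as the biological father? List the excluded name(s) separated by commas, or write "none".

A candidate is excluded only if no genotype consistent with his phenotype could produce a type A, Rh-negative child with a type O, Rh-negative mother.
Viktor (type O, Rh+): no genotype consistent with that phenotype can produce a type-A Rh- child with a type-O mother.
Omar (type B, Rh+): no genotype consistent with that phenotype can produce a type-A Rh- child with a type-O mother.

Viktor, Omar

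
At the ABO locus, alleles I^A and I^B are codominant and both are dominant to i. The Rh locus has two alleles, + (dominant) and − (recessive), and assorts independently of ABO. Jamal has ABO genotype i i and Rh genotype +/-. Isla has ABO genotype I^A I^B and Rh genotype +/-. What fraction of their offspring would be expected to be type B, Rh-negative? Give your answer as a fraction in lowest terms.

1/8

ABO cross i i × I^A I^B → offspring phenotypes: 1/2 A, 1/2 B.
Rh cross +/- × +/- → 3/4 Rh+, 1/4 Rh-.
Independent loci: P(type B, Rh-negative) = 1/2 × 1/4 = 1/8.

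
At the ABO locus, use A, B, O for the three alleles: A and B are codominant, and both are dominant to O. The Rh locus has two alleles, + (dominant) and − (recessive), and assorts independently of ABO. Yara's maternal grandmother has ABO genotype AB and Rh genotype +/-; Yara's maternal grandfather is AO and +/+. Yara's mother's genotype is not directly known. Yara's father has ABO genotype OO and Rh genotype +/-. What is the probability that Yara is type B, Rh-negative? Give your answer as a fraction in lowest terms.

1/32

Yara's mother's ABO genotype from AB × AO: 1/4 AA, 1/4 AB, 1/4 AO, 1/4 BO.
Crossing each possibility with the father OO and summing P(type B): 1/4·0 + 1/4·1/2 + 1/4·0 + 1/4·1/2 = 1/4.
Similarly for Rh via the mother's Rh distribution: P(Rh-) = 1/8.
Independent loci: 1/4 × 1/8 = 1/32.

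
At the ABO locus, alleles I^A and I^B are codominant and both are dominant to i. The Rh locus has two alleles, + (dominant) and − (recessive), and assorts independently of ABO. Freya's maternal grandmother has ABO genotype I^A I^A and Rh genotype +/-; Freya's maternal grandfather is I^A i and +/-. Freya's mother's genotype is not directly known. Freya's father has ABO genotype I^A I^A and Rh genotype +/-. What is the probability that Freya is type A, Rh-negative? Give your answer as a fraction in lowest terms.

1/4

Freya's mother's ABO genotype from I^A I^A × I^A i: 1/2 I^A I^A, 1/2 I^A i.
Crossing each possibility with the father I^A I^A and summing P(type A): 1/2·1 + 1/2·1 = 1.
Similarly for Rh via the mother's Rh distribution: P(Rh-) = 1/4.
Independent loci: 1 × 1/4 = 1/4.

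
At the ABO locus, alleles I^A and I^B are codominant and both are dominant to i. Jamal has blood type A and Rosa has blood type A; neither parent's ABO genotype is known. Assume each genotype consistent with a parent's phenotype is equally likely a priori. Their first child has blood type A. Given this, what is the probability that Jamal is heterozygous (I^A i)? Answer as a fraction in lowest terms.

7/15

Possible genotypes: Jamal ∈ {I^A I^A, I^A i}; Rosa ∈ {I^A I^A, I^A i}.
Weight each parental genotype pair by prior × P(type-A child):
  I^A I^A × I^A I^A: posterior weight 4/15.
  I^A I^A × I^A i: posterior weight 4/15.
  I^A i × I^A I^A: posterior weight 4/15.
  I^A i × I^A i: posterior weight 1/5.
Sum the posterior weight over pairs where Jamal is I^A i: 7/15.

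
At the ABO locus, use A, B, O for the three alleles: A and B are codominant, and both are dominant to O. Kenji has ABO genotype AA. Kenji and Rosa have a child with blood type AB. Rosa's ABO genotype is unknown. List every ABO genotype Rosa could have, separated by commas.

AB, BB, BO

For each candidate genotype of Rosa, check whether crossing it with AA can produce every observed child phenotype.
  AA → possible child types {A} ✗
  AB → possible child types {A, AB} ✓
  AO → possible child types {A} ✗
  BB → possible child types {AB} ✓
  BO → possible child types {A, AB} ✓
  OO → possible child types {A} ✗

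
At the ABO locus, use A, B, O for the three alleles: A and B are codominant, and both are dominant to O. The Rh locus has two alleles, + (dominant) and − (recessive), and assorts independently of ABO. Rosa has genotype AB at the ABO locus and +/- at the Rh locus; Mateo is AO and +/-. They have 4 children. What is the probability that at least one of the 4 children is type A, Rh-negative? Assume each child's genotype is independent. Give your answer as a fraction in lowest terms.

1695/4096

ABO cross AB × AO → 1/2 A, 1/4 B, 1/4 AB.
Rh cross +/- × +/- → 3/4 Rh+, 1/4 Rh-; so P(type A, Rh-negative) = 1/2 × 1/4 = 1/8 per child.
P(none) = (7/8)^4 = 2401/4096; P(at least one) = 1 − 2401/4096 = 1695/4096.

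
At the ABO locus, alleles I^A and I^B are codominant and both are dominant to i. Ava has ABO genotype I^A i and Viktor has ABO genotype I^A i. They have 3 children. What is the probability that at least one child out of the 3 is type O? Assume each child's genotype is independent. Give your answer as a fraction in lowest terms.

37/64

ABO cross I^A i × I^A i → 1/4 O, 3/4 A.
So P(type O) = 1/4 per child.
P(none) = (3/4)^3 = 27/64; P(at least one) = 1 − 27/64 = 37/64.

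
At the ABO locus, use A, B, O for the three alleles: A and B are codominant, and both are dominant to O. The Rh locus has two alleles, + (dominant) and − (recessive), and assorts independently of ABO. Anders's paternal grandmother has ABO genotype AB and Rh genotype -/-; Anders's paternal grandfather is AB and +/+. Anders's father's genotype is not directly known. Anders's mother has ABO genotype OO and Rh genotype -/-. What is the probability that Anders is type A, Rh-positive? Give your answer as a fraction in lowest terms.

Anders's father's ABO genotype from AB × AB: 1/4 AA, 1/2 AB, 1/4 BB.
Crossing each possibility with the mother OO and summing P(type A): 1/4·1 + 1/2·1/2 + 1/4·0 = 1/2.
Similarly for Rh via the father's Rh distribution: P(Rh+) = 1/2.
Independent loci: 1/2 × 1/2 = 1/4.

1/4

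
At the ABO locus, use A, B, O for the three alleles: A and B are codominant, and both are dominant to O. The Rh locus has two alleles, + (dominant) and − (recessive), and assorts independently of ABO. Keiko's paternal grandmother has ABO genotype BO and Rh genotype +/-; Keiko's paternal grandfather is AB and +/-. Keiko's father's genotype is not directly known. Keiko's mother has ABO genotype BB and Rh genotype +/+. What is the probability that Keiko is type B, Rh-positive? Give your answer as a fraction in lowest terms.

Keiko's father's ABO genotype from BO × AB: 1/4 AB, 1/4 AO, 1/4 BB, 1/4 BO.
Crossing each possibility with the mother BB and summing P(type B): 1/4·1/2 + 1/4·1/2 + 1/4·1 + 1/4·1 = 3/4.
Similarly for Rh via the father's Rh distribution: P(Rh+) = 1.
Independent loci: 3/4 × 1 = 3/4.

3/4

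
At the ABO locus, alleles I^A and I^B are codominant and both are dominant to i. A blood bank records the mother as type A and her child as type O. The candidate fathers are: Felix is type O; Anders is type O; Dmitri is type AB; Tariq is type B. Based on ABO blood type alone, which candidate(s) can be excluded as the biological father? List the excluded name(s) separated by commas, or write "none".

A candidate is excluded only if no genotype consistent with his phenotype could produce a type O child with a type A mother.
Dmitri (type AB): no genotype consistent with that phenotype can produce a type-O child with a type-A mother.

Dmitri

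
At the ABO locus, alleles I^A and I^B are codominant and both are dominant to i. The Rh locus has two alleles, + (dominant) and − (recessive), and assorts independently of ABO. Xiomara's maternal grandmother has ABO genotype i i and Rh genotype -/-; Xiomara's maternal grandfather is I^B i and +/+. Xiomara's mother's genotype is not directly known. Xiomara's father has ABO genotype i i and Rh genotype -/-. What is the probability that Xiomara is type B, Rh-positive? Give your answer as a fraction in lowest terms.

Xiomara's mother's ABO genotype from i i × I^B i: 1/2 I^B i, 1/2 i i.
Crossing each possibility with the father i i and summing P(type B): 1/2·1/2 + 1/2·0 = 1/4.
Similarly for Rh via the mother's Rh distribution: P(Rh+) = 1/2.
Independent loci: 1/4 × 1/2 = 1/8.

1/8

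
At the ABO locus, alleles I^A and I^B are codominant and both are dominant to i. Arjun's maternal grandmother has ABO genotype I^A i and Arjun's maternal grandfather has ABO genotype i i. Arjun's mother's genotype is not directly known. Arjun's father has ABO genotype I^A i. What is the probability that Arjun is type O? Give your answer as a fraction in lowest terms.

Arjun's mother's ABO genotype from I^A i × i i: 1/2 I^A i, 1/2 i i.
Crossing each possibility with the father I^A i and summing P(type O): 1/2·1/4 + 1/2·1/2 = 3/8.

3/8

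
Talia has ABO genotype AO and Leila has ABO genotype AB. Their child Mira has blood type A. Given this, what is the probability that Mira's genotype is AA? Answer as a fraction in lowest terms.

Cross AO × AB → 1/4 AA, 1/4 AB, 1/4 AO, 1/4 BO.
Type-A genotypes among offspring: AA (1/4), AO (1/4); total 1/2.
P(AA | type A) = (1/4) / (1/2) = 1/2.

1/2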